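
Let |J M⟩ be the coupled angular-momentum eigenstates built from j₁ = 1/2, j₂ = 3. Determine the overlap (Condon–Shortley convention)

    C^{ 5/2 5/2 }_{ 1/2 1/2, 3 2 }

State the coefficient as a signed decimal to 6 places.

triangle: 1!·0!·5!/7! = 120/5040
(j±m)!: 1!·0!·5!·1!·5!·0! = 14400
prefactor² = (2J+1)·Δ·N² = 14400/7
  k=0: +1/(0!·1!·0!·5!·0!·0!) = 1/120
Σ = 1/120  ⇒  CG² = 14400/7·1/120² = 1/7
CG = +√(1/7) = +0.377964

+√(1/7) = +0.377964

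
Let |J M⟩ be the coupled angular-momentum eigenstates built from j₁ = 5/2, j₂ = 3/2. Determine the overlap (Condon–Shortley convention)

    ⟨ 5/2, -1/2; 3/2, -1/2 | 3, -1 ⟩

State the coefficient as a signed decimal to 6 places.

+√(1/60) = +0.129099

triangle: 1!*4!*2!/8! = 48/40320
(j±m)!: 2!*3!*1!*2!*2!*4! = 1152
prefactor² = (2J+1)*Δ*N² = 48/5
  k=0: +1/(0!*1!*3!*1!*1!*1!) = 1/6
  k=1: −1/(1!*0!*2!*0!*2!*2!) = -1/8
Σ = 1/24  ⇒  CG² = 48/5*1/24² = 1/60
CG = +√(1/60) = +0.129099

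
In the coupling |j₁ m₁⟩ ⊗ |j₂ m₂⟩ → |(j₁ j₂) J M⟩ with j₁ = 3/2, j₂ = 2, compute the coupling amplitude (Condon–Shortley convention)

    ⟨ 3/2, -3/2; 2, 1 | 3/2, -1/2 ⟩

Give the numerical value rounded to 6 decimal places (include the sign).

√[4·2!1!2!/6! · 0!3!3!1!1!2!] = √(8/5)
  +(−1)^2/∏(2,0,1,1,0,1)! = 1/2  (running 1/2)
⟨..|..⟩ = √(8/5)·(1/2) = +0.632456

+√(2/5) ≈ +0.632456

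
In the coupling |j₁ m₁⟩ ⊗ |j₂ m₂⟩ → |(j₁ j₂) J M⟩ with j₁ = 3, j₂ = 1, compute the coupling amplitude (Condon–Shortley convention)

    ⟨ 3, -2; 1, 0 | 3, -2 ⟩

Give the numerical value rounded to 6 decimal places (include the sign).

√[7·1!5!1!/8! · 1!5!1!1!1!5!] = √(300)
  +(−1)^0/∏(0,1,5,1,0,0)! = 1/120  (running 1/120)
  +(−1)^1/∏(1,0,4,0,1,1)! = -1/24  (running -1/30)
⟨..|..⟩ = √(300)·(-1/30) = -0.577350

−√(1/3) = -0.577350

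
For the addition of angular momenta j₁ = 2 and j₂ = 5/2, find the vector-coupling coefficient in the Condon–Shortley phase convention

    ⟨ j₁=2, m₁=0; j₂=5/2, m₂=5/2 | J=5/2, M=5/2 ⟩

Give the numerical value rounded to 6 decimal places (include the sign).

+√(5/14) ≈ +0.597614

√[6·2!2!3!/8! · 2!2!5!0!5!0!] = √(1440/7)
  +(−1)^2/∏(2,0,0,3,2,0)! = 1/24  (running 1/24)
⟨..|..⟩ = √(1440/7)·(1/24) = +0.597614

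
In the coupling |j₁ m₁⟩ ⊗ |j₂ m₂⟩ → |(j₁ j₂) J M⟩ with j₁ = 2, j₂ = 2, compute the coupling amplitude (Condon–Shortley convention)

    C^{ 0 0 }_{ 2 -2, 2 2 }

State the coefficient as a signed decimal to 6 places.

+√(1/5) = +0.447214

j₁+j₂−J=4  J+j₁−j₂=0  J−j₁+j₂=0  j₁+j₂+J+1=5
(j₁±m₁, j₂±m₂, J±M) = (0,4,4,0,0,0)
P² = 576/5
sum k=4..4:
  [4] +1/24 = 1/24
S = 1/24
C² = P²·S² = 1/5 ; C = +0.447214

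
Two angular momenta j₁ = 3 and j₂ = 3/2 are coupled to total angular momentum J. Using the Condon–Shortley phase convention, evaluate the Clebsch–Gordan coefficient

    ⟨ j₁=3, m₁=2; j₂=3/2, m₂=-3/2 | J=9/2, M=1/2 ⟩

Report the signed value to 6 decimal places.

√[10·0!6!3!/10! · 5!1!0!3!5!4!] = √(172800/7)
  +(−1)^0/∏(0,0,1,0,5,3)! = 1/720  (running 1/720)
⟨..|..⟩ = √(172800/7)·(1/720) = +0.218218

+0.218218  (= +√(1/21))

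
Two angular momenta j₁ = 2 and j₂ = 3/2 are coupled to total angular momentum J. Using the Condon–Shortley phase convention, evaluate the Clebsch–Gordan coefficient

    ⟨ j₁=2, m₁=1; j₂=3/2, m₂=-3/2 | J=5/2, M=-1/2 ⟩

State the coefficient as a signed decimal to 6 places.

+√(27/70) ≈ +0.621059

√[6·1!3!2!/7! · 3!1!0!3!2!3!] = √(216/35)
  +(−1)^0/∏(0,1,1,0,2,2)! = 1/4  (running 1/4)
⟨..|..⟩ = √(216/35)·(1/4) = +0.621059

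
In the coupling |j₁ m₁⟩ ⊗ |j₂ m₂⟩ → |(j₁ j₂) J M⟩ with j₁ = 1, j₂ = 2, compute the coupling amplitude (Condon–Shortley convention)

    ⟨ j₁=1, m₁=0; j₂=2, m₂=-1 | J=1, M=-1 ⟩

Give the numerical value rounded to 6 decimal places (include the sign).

−√(3/10) ≈ -0.547723

triangle: 2!·0!·2!/5! = 4/120
(j±m)!: 1!·1!·1!·3!·0!·2! = 12
prefactor² = (2J+1)·Δ·N² = 6/5
  k=1: −1/(1!·1!·0!·0!·0!·2!) = -1/2
Σ = -1/2  ⇒  CG² = 6/5·(-1/2)² = 3/10
CG = −√(3/10) = -0.547723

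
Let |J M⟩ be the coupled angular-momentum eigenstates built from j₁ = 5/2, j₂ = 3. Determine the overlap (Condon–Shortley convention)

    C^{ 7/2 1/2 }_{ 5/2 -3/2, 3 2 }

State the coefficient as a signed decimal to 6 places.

+√(20/63) = +0.563436

triangle: 2!×3!×4!/10! = 288/3628800
(j±m)!: 1!×4!×5!×1!×4!×3! = 414720
prefactor² = (2J+1)×Δ×N² = 9216/35
  k=1: −1/(1!×1!×3!×4!×0!×0!) = -1/144
  k=2: +1/(2!×0!×2!×3!×1!×1!) = 1/24
Σ = 5/144  ⇒  CG² = 9216/35×5/144² = 20/63
CG = +√(20/63) = +0.563436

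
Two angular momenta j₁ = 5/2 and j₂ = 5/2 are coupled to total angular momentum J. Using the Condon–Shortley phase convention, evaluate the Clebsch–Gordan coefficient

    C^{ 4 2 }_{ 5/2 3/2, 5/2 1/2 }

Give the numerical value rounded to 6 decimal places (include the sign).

+0.422577

√[9·1!4!4!/10! · 4!1!3!2!6!2!] = √(20736/35)
  +(−1)^0/∏(0,1,1,3,3,1)! = 1/36  (running 1/36)
  +(−1)^1/∏(1,0,0,2,4,2)! = -1/96  (running 5/288)
⟨..|..⟩ = √(20736/35)·(5/288) = +0.422577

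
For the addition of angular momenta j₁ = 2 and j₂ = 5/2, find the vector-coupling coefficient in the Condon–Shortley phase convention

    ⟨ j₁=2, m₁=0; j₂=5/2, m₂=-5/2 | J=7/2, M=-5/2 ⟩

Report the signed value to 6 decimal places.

j₁+j₂−J=1  J+j₁−j₂=3  J−j₁+j₂=4  j₁+j₂+J+1=9
(j₁±m₁, j₂±m₂, J±M) = (2,2,0,5,1,6)
P² = 7680/7
sum k=0..0:
  [0] +1/48 = 1/48
S = 1/48
C² = P²·S² = 10/21 ; C = +0.690066

+√(10/21) = +0.690066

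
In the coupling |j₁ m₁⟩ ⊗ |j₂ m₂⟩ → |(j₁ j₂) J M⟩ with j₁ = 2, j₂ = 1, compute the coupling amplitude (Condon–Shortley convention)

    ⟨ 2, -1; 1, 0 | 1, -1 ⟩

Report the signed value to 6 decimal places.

√[3·2!2!0!/5! · 1!3!1!1!0!2!] = √(6/5)
  +(−1)^1/∏(1,1,2,0,0,0)! = -1/2  (running -1/2)
⟨..|..⟩ = √(6/5)·(-1/2) = -0.547723

−√(3/10) ≈ -0.547723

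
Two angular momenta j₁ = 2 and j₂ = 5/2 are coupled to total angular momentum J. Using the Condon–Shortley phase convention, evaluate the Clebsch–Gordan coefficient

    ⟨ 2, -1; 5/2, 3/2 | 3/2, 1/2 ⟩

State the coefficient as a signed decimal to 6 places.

triangle: 3!*1!*2!/7! = 12/5040
(j±m)!: 1!*3!*4!*1!*2!*1! = 288
prefactor² = (2J+1)*Δ*N² = 96/35
  k=2: +1/(2!*1!*1!*2!*0!*0!) = 1/4
  k=3: −1/(3!*0!*0!*1!*1!*1!) = -1/6
Σ = 1/12  ⇒  CG² = 96/35*1/12² = 2/105
CG = +√(2/105) = +0.138013

+√(2/105) ≈ +0.138013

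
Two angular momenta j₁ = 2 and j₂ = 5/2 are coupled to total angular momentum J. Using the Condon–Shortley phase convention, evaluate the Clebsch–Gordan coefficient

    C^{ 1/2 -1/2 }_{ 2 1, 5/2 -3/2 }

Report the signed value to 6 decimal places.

triangle: 4!*0!*1!/6! = 24/720
(j±m)!: 3!*1!*1!*4!*0!*1! = 144
prefactor² = (2J+1)*Δ*N² = 48/5
  k=1: −1/(1!*3!*0!*0!*0!*1!) = -1/6
Σ = -1/6  ⇒  CG² = 48/5*(-1/6)² = 4/15
CG = −√(4/15) = -0.516398

-0.516398  (= −√(4/15))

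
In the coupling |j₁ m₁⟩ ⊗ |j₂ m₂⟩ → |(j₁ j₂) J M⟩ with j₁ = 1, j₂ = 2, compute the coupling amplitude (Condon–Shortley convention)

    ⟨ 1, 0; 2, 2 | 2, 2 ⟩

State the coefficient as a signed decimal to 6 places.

j₁+j₂−J=1  J+j₁−j₂=1  J−j₁+j₂=3  j₁+j₂+J+1=6
(j₁±m₁, j₂±m₂, J±M) = (1,1,4,0,4,0)
P² = 24
sum k=1..1:
  [1] −1/6 = -1/6
S = -1/6
C² = P²·S² = 2/3 ; C = -0.816497

−√(2/3) = -0.816497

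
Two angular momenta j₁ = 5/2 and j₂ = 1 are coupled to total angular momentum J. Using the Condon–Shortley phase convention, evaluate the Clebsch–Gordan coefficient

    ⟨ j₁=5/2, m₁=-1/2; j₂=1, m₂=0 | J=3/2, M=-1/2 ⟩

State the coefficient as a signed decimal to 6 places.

√[4·2!3!0!/6! · 2!3!1!1!1!2!] = √(8/5)
  +(−1)^1/∏(1,1,2,0,1,0)! = -1/2  (running -1/2)
⟨..|..⟩ = √(8/5)·(-1/2) = -0.632456

-0.632456  (= −√(2/5))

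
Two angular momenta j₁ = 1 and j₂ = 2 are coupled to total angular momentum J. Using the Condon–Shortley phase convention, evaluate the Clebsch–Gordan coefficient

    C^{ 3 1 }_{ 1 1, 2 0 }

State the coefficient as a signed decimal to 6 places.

+√(2/5) ≈ +0.632456

triangle: 0!·2!·4!/7! = 48/5040
(j±m)!: 2!·0!·2!·2!·4!·2! = 384
prefactor² = (2J+1)·Δ·N² = 128/5
  k=0: +1/(0!·0!·0!·2!·2!·2!) = 1/8
Σ = 1/8  ⇒  CG² = 128/5·1/8² = 2/5
CG = +√(2/5) = +0.632456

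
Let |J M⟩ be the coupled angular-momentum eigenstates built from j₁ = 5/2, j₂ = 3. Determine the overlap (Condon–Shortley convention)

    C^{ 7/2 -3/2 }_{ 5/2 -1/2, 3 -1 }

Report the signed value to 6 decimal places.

triangle: 2!×3!×4!/10! = 288/3628800
(j±m)!: 2!×3!×2!×4!×2!×5! = 138240
prefactor² = (2J+1)×Δ×N² = 3072/35
  k=0: +1/(0!×2!×3!×2!×0!×2!) = 1/48
  k=1: −1/(1!×1!×2!×1!×1!×3!) = -1/12
  k=2: +1/(2!×0!×1!×0!×2!×4!) = 1/96
Σ = -5/96  ⇒  CG² = 3072/35×(-5/96)² = 5/21
CG = −√(5/21) = -0.487950

−√(5/21) ≈ -0.487950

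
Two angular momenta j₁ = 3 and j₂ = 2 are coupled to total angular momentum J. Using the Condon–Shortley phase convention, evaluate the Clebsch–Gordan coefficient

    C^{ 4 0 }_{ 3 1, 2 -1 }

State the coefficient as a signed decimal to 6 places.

+0.597614  (= +√(5/14))

triangle: 1!*5!*3!/10! = 720/3628800
(j±m)!: 4!*2!*1!*3!*4!*4! = 165888
prefactor² = (2J+1)*Δ*N² = 10368/35
  k=0: +1/(0!*1!*2!*1!*3!*2!) = 1/24
  k=1: −1/(1!*0!*1!*0!*4!*3!) = -1/144
Σ = 5/144  ⇒  CG² = 10368/35*5/144² = 5/14
CG = +√(5/14) = +0.597614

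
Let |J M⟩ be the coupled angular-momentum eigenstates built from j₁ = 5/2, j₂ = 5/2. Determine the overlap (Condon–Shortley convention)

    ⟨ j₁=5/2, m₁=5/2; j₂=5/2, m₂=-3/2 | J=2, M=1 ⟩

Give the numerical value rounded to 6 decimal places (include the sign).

+0.597614  (= +√(5/14))

√[5·3!2!2!/8! · 5!0!1!4!3!1!] = √(360/7)
  +(−1)^0/∏(0,3,0,1,2,1)! = 1/12  (running 1/12)
⟨..|..⟩ = √(360/7)·(1/12) = +0.597614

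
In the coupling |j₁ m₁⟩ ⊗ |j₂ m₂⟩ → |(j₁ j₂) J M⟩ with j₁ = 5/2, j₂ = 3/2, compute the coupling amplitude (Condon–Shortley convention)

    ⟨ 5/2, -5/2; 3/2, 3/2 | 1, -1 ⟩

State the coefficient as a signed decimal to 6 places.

−√(1/2) = -0.707107

√[3·3!2!0!/6! · 0!5!3!0!0!2!] = √(72)
  +(−1)^3/∏(3,0,2,0,0,0)! = -1/12  (running -1/12)
⟨..|..⟩ = √(72)·(-1/12) = -0.707107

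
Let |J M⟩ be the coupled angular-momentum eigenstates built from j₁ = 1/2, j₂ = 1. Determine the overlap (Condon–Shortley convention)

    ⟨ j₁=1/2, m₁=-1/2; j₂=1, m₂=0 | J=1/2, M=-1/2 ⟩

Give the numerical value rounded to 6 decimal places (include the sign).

−√(1/3) ≈ -0.577350

triangle: 1!×0!×1!/3! = 1/6
(j±m)!: 0!×1!×1!×1!×0!×1! = 1
prefactor² = (2J+1)×Δ×N² = 1/3
  k=1: −1/(1!×0!×0!×0!×0!×1!) = -1
Σ = -1  ⇒  CG² = 1/3×(-1)² = 1/3
CG = −√(1/3) = -0.577350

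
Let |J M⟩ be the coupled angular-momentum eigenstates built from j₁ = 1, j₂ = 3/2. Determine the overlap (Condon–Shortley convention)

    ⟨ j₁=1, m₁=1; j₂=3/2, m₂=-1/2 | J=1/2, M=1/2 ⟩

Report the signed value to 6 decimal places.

+0.408248  (= +√(1/6))

√[2·2!0!1!/4! · 2!0!1!2!1!0!] = √(2/3)
  +(−1)^0/∏(0,2,0,1,0,0)! = 1/2  (running 1/2)
⟨..|..⟩ = √(2/3)·(1/2) = +0.408248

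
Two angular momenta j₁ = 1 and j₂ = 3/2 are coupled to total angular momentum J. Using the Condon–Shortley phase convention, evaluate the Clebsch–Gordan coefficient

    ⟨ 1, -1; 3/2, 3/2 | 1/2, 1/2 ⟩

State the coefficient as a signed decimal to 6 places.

√[2·2!0!1!/4! · 0!2!3!0!1!0!] = √(2)
  +(−1)^2/∏(2,0,0,1,0,0)! = 1/2  (running 1/2)
⟨..|..⟩ = √(2)·(1/2) = +0.707107

+0.707107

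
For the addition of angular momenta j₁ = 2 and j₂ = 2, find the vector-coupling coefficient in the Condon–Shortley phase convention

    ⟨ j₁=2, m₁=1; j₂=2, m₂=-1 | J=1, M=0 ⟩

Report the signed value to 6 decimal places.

-0.316228  (= −√(1/10))

j₁+j₂−J=3  J+j₁−j₂=1  J−j₁+j₂=1  j₁+j₂+J+1=6
(j₁±m₁, j₂±m₂, J±M) = (3,1,1,3,1,1)
P² = 9/10
sum k=0..1:
  [0] +1/6 = 1/6
  [1] −1/2 = -1/2
S = -1/3
C² = P²·S² = 1/10 ; C = -0.316228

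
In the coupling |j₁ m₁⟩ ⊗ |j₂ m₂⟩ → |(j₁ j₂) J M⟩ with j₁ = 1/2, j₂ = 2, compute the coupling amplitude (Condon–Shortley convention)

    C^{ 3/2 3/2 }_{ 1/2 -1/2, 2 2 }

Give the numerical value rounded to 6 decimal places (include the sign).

−√(4/5) ≈ -0.894427

√[4·1!0!3!/5! · 0!1!4!0!3!0!] = √(144/5)
  +(−1)^1/∏(1,0,0,3,0,0)! = -1/6  (running -1/6)
⟨..|..⟩ = √(144/5)·(-1/6) = -0.894427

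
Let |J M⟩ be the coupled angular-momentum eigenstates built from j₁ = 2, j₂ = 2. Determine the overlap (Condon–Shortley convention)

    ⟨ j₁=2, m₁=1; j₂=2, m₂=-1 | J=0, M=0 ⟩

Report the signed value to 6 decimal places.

-0.447214

triangle: 4!·0!·0!/5! = 24/120
(j±m)!: 3!·1!·1!·3!·0!·0! = 36
prefactor² = (2J+1)·Δ·N² = 36/5
  k=1: −1/(1!·3!·0!·0!·0!·0!) = -1/6
Σ = -1/6  ⇒  CG² = 36/5·(-1/6)² = 1/5
CG = −√(1/5) = -0.447214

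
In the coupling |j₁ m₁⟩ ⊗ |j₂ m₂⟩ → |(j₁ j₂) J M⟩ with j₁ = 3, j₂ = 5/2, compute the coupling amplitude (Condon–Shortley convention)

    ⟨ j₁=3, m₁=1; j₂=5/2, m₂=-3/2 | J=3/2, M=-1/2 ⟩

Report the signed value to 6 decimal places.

−√(7/30) = -0.483046

√[4·4!2!1!/8! · 4!2!1!4!1!2!] = √(384/35)
  +(−1)^0/∏(0,4,2,1,0,0)! = 1/48  (running 1/48)
  +(−1)^1/∏(1,3,1,0,1,1)! = -1/6  (running -7/48)
⟨..|..⟩ = √(384/35)·(-7/48) = -0.483046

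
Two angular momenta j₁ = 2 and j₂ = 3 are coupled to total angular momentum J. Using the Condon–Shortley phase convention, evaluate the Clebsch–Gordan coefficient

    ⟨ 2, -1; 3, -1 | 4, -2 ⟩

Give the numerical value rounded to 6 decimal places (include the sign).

j₁+j₂−J=1  J+j₁−j₂=3  J−j₁+j₂=5  j₁+j₂+J+1=10
(j₁±m₁, j₂±m₂, J±M) = (1,3,2,4,2,6)
P² = 5184/7
sum k=0..1:
  [0] +1/72 = 1/72
  [1] −1/48 = -1/48
S = -1/144
C² = P²·S² = 1/28 ; C = -0.188982

-0.188982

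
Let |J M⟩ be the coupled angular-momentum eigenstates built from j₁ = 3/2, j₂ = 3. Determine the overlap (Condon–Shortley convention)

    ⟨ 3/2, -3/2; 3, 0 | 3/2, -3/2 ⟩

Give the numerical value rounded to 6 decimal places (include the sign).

j₁+j₂−J=3  J+j₁−j₂=0  J−j₁+j₂=3  j₁+j₂+J+1=7
(j₁±m₁, j₂±m₂, J±M) = (0,3,3,3,0,3)
P² = 1296/35
sum k=3..3:
  [3] −1/36 = -1/36
S = -1/36
C² = P²·S² = 1/35 ; C = -0.169031

−√(1/35) = -0.169031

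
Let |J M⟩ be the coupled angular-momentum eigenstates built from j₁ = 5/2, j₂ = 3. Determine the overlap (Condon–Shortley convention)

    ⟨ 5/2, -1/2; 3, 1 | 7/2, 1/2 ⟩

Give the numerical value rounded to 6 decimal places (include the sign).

−√(1/63) = -0.125988

triangle: 2!×3!×4!/10! = 288/3628800
(j±m)!: 2!×3!×4!×2!×4!×3! = 82944
prefactor² = (2J+1)×Δ×N² = 9216/175
  k=0: +1/(0!×2!×3!×4!×0!×0!) = 1/288
  k=1: −1/(1!×1!×2!×3!×1!×1!) = -1/12
  k=2: +1/(2!×0!×1!×2!×2!×2!) = 1/16
Σ = -5/288  ⇒  CG² = 9216/175×(-5/288)² = 1/63
CG = −√(1/63) = -0.125988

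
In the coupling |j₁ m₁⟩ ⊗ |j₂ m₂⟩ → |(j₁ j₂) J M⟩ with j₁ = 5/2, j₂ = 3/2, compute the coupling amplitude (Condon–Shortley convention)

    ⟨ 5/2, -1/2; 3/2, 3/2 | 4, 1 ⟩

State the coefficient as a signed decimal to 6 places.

+0.422577

√[9·0!5!3!/9! · 2!3!3!0!5!3!] = √(6480/7)
  +(−1)^0/∏(0,0,3,3,2,0)! = 1/72  (running 1/72)
⟨..|..⟩ = √(6480/7)·(1/72) = +0.422577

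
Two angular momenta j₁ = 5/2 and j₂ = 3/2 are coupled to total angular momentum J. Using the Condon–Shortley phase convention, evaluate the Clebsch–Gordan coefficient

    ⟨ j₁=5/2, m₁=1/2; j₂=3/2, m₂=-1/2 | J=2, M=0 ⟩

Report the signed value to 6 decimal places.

√[5·2!3!1!/7! · 3!2!1!2!2!2!] = √(8/7)
  +(−1)^0/∏(0,2,2,1,1,0)! = 1/4  (running 1/4)
  +(−1)^1/∏(1,1,1,0,2,1)! = -1/2  (running -1/4)
⟨..|..⟩ = √(8/7)·(-1/4) = -0.267261

-0.267261  (= −√(1/14))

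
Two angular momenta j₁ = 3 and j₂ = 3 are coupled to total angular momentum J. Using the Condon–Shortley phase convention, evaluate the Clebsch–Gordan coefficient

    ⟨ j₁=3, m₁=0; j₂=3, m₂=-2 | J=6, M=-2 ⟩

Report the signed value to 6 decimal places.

triangle: 0!×6!×6!/13! = 518400/6227020800
(j±m)!: 3!×3!×1!×5!×4!×8! = 4180377600
prefactor² = (2J+1)×Δ×N² = 49766400/11
  k=0: +1/(0!×0!×3!×1!×3!×5!) = 1/4320
Σ = 1/4320  ⇒  CG² = 49766400/11×1/4320² = 8/33
CG = +√(8/33) = +0.492366

+0.492366  (= +√(8/33))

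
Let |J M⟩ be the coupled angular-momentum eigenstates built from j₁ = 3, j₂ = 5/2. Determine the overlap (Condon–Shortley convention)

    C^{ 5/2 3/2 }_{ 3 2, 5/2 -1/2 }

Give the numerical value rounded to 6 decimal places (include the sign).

-0.267261

√[6·3!3!2!/9! · 5!1!2!3!4!1!] = √(288/7)
  +(−1)^0/∏(0,3,1,2,2,0)! = 1/24  (running 1/24)
  +(−1)^1/∏(1,2,0,1,3,1)! = -1/12  (running -1/24)
⟨..|..⟩ = √(288/7)·(-1/24) = -0.267261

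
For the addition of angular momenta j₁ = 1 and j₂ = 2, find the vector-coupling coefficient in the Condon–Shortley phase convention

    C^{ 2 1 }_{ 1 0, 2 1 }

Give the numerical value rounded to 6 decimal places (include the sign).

−√(1/6) = -0.408248

√[5·1!1!3!/6! · 1!1!3!1!3!1!] = √(3/2)
  +(−1)^0/∏(0,1,1,3,0,0)! = 1/6  (running 1/6)
  +(−1)^1/∏(1,0,0,2,1,1)! = -1/2  (running -1/3)
⟨..|..⟩ = √(3/2)·(-1/3) = -0.408248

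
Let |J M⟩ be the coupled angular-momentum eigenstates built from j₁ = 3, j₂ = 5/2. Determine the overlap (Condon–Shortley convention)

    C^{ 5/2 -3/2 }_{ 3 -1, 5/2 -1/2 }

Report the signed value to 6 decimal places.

+√(1/35) ≈ +0.169031

triangle: 3!*3!*2!/9! = 72/362880
(j±m)!: 2!*4!*2!*3!*1!*4! = 13824
prefactor² = (2J+1)*Δ*N² = 576/35
  k=1: −1/(1!*2!*3!*1!*0!*1!) = -1/12
  k=2: +1/(2!*1!*2!*0!*1!*2!) = 1/8
Σ = 1/24  ⇒  CG² = 576/35*1/24² = 1/35
CG = +√(1/35) = +0.169031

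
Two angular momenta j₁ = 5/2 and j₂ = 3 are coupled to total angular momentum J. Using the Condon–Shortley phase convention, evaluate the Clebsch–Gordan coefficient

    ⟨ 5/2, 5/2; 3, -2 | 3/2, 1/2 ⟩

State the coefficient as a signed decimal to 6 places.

+0.487950

triangle: 4!×1!×2!/8! = 48/40320
(j±m)!: 5!×0!×1!×5!×2!×1! = 28800
prefactor² = (2J+1)×Δ×N² = 960/7
  k=0: +1/(0!×4!×0!×1!×1!×1!) = 1/24
Σ = 1/24  ⇒  CG² = 960/7×1/24² = 5/21
CG = +√(5/21) = +0.487950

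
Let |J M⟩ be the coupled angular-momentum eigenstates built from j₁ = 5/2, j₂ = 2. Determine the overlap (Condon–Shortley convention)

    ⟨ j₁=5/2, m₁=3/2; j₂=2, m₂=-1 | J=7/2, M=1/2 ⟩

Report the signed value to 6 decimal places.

+√(121/315) = +0.619780

triangle: 1!*4!*3!/9! = 144/362880
(j±m)!: 4!*1!*1!*3!*4!*3! = 20736
prefactor² = (2J+1)*Δ*N² = 2304/35
  k=0: +1/(0!*1!*1!*1!*3!*2!) = 1/12
  k=1: −1/(1!*0!*0!*0!*4!*3!) = -1/144
Σ = 11/144  ⇒  CG² = 2304/35*11/144² = 121/315
CG = +√(121/315) = +0.619780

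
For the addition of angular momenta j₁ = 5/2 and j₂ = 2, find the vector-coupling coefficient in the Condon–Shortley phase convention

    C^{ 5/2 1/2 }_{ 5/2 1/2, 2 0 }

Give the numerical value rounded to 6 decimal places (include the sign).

triangle: 2!*3!*2!/8! = 24/40320
(j±m)!: 3!*2!*2!*2!*3!*2! = 576
prefactor² = (2J+1)*Δ*N² = 72/35
  k=0: +1/(0!*2!*2!*2!*1!*0!) = 1/8
  k=1: −1/(1!*1!*1!*1!*2!*1!) = -1/2
  k=2: +1/(2!*0!*0!*0!*3!*2!) = 1/24
Σ = -1/3  ⇒  CG² = 72/35*(-1/3)² = 8/35
CG = −√(8/35) = -0.478091

-0.478091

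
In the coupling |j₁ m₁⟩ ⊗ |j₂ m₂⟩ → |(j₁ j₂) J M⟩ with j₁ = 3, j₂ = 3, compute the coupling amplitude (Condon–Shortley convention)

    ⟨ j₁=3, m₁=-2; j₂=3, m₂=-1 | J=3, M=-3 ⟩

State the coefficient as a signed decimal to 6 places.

+0.577350

√[7·3!3!3!/10! · 1!5!2!4!0!6!] = √(1728)
  +(−1)^2/∏(2,1,3,0,0,3)! = 1/72  (running 1/72)
⟨..|..⟩ = √(1728)·(1/72) = +0.577350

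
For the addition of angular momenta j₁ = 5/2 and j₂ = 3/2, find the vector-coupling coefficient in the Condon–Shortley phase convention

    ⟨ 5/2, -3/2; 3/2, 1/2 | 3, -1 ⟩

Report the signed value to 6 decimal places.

-0.639010

√[7·1!4!2!/8! · 1!4!2!1!2!4!] = √(96/5)
  +(−1)^0/∏(0,1,4,2,0,0)! = 1/48  (running 1/48)
  +(−1)^1/∏(1,0,3,1,1,1)! = -1/6  (running -7/48)
⟨..|..⟩ = √(96/5)·(-7/48) = -0.639010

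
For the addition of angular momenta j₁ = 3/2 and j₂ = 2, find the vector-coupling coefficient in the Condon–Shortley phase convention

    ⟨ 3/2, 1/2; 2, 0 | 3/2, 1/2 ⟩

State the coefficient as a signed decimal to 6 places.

√[4·2!1!2!/6! · 2!1!2!2!2!1!] = √(16/45)
  +(−1)^0/∏(0,2,1,2,0,0)! = 1/4  (running 1/4)
  +(−1)^1/∏(1,1,0,1,1,1)! = -1  (running -3/4)
⟨..|..⟩ = √(16/45)·(-3/4) = -0.447214

−√(1/5) ≈ -0.447214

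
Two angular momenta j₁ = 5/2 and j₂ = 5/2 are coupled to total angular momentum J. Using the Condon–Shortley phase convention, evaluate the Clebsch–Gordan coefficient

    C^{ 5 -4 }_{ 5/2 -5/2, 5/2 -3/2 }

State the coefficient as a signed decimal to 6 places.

+√(1/2) = +0.707107

triangle: 0!·5!·5!/11! = 14400/39916800
(j±m)!: 0!·5!·1!·4!·1!·9! = 1045094400
prefactor² = (2J+1)·Δ·N² = 4147200
  k=0: +1/(0!·0!·5!·1!·0!·4!) = 1/2880
Σ = 1/2880  ⇒  CG² = 4147200·1/2880² = 1/2
CG = +√(1/2) = +0.707107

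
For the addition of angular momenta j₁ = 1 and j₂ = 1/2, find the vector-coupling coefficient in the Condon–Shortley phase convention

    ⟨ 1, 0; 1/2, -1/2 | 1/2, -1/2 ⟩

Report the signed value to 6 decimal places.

+√(1/3) ≈ +0.577350

triangle: 1!·1!·0!/3! = 1/6
(j±m)!: 1!·1!·0!·1!·0!·1! = 1
prefactor² = (2J+1)·Δ·N² = 1/3
  k=0: +1/(0!·1!·1!·0!·0!·0!) = 1
Σ = 1  ⇒  CG² = 1/3·1² = 1/3
CG = +√(1/3) = +0.577350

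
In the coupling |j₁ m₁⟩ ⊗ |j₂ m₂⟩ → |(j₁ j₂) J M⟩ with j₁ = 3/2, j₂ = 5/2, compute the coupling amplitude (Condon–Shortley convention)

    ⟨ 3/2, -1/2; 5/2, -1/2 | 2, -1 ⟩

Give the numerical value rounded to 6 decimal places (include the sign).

j₁+j₂−J=2  J+j₁−j₂=1  J−j₁+j₂=3  j₁+j₂+J+1=7
(j₁±m₁, j₂±m₂, J±M) = (1,2,2,3,1,3)
P² = 12/7
sum k=1..2:
  [1] −1/2 = -1/2
  [2] +1/12 = 1/12
S = -5/12
C² = P²·S² = 25/84 ; C = -0.545545

-0.545545  (= −√(25/84))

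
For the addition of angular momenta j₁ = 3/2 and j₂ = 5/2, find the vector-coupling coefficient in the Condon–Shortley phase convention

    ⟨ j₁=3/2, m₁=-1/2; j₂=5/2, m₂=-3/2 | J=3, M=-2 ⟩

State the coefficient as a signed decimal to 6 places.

triangle: 1!×2!×4!/8! = 48/40320
(j±m)!: 1!×2!×1!×4!×1!×5! = 5760
prefactor² = (2J+1)×Δ×N² = 48
  k=0: +1/(0!×1!×2!×1!×0!×3!) = 1/12
  k=1: −1/(1!×0!×1!×0!×1!×4!) = -1/24
Σ = 1/24  ⇒  CG² = 48×1/24² = 1/12
CG = +√(1/12) = +0.288675

+0.288675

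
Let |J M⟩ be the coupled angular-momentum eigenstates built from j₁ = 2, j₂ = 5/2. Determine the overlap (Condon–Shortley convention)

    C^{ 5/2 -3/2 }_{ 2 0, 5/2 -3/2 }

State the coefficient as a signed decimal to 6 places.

triangle: 2!×2!×3!/8! = 24/40320
(j±m)!: 2!×2!×1!×4!×1!×4! = 2304
prefactor² = (2J+1)×Δ×N² = 288/35
  k=0: +1/(0!×2!×2!×1!×0!×2!) = 1/8
  k=1: −1/(1!×1!×1!×0!×1!×3!) = -1/6
Σ = -1/24  ⇒  CG² = 288/35×(-1/24)² = 1/70
CG = −√(1/70) = -0.119523

−√(1/70) = -0.119523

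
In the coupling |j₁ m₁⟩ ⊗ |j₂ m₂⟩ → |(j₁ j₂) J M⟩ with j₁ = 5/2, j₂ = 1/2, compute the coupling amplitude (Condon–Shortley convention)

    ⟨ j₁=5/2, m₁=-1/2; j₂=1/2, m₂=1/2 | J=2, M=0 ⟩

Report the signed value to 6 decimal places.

−√(1/2) ≈ -0.707107

triangle: 1!·4!·0!/6! = 24/720
(j±m)!: 2!·3!·1!·0!·2!·2! = 48
prefactor² = (2J+1)·Δ·N² = 8
  k=1: −1/(1!·0!·2!·0!·2!·0!) = -1/4
Σ = -1/4  ⇒  CG² = 8·(-1/4)² = 1/2
CG = −√(1/2) = -0.707107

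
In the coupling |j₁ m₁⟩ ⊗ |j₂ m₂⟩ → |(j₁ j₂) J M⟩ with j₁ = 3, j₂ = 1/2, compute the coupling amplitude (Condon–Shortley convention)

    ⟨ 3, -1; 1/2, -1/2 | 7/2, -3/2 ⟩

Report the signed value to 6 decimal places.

√[8·0!6!1!/8! · 2!4!0!1!2!5!] = √(11520/7)
  +(−1)^0/∏(0,0,4,0,2,1)! = 1/48  (running 1/48)
⟨..|..⟩ = √(11520/7)·(1/48) = +0.845154

+√(5/7) ≈ +0.845154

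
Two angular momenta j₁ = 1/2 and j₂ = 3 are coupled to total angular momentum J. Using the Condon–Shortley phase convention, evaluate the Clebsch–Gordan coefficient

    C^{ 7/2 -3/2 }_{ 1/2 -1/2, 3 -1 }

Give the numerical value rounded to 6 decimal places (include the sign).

+0.845154  (= +√(5/7))

j₁+j₂−J=0  J+j₁−j₂=1  J−j₁+j₂=6  j₁+j₂+J+1=8
(j₁±m₁, j₂±m₂, J±M) = (0,1,2,4,2,5)
P² = 11520/7
sum k=0..0:
  [0] +1/48 = 1/48
S = 1/48
C² = P²·S² = 5/7 ; C = +0.845154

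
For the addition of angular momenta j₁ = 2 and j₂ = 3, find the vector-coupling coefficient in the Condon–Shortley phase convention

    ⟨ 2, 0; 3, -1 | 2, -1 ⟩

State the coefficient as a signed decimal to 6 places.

-0.377964

triangle: 3!×1!×3!/8! = 36/40320
(j±m)!: 2!×2!×2!×4!×1!×3! = 1152
prefactor² = (2J+1)×Δ×N² = 36/7
  k=1: −1/(1!×2!×1!×1!×0!×2!) = -1/4
  k=2: +1/(2!×1!×0!×0!×1!×3!) = 1/12
Σ = -1/6  ⇒  CG² = 36/7×(-1/6)² = 1/7
CG = −√(1/7) = -0.377964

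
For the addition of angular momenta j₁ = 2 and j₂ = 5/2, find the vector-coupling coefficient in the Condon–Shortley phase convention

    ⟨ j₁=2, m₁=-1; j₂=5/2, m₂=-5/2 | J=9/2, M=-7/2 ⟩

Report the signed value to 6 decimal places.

+0.666667

triangle: 0!·4!·5!/10! = 2880/3628800
(j±m)!: 1!·3!·0!·5!·1!·8! = 29030400
prefactor² = (2J+1)·Δ·N² = 230400
  k=0: +1/(0!·0!·3!·0!·1!·5!) = 1/720
Σ = 1/720  ⇒  CG² = 230400·1/720² = 4/9
CG = +√(4/9) = +0.666667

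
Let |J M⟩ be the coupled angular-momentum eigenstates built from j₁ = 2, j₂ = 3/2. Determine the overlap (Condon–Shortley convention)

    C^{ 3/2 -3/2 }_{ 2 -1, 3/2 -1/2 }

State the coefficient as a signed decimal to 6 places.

triangle: 2!·2!·1!/6! = 4/720
(j±m)!: 1!·3!·1!·2!·0!·3! = 72
prefactor² = (2J+1)·Δ·N² = 8/5
  k=1: −1/(1!·1!·2!·0!·0!·1!) = -1/2
Σ = -1/2  ⇒  CG² = 8/5·(-1/2)² = 2/5
CG = −√(2/5) = -0.632456

−√(2/5) = -0.632456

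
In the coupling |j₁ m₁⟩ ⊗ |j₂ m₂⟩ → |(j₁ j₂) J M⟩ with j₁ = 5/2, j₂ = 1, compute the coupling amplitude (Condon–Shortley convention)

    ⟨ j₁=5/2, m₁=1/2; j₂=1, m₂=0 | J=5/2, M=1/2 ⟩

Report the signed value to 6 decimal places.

triangle: 1!*4!*1!/7! = 24/5040
(j±m)!: 3!*2!*1!*1!*3!*2! = 144
prefactor² = (2J+1)*Δ*N² = 144/35
  k=0: +1/(0!*1!*2!*1!*2!*0!) = 1/4
  k=1: −1/(1!*0!*1!*0!*3!*1!) = -1/6
Σ = 1/12  ⇒  CG² = 144/35*1/12² = 1/35
CG = +√(1/35) = +0.169031

+0.169031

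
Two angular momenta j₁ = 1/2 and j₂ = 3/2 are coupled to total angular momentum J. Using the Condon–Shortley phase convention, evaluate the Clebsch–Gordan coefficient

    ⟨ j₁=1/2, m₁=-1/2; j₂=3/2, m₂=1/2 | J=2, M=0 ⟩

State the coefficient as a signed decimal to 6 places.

+0.707107

√[5·0!1!3!/5! · 0!1!2!1!2!2!] = √(2)
  +(−1)^0/∏(0,0,1,2,0,1)! = 1/2  (running 1/2)
⟨..|..⟩ = √(2)·(1/2) = +0.707107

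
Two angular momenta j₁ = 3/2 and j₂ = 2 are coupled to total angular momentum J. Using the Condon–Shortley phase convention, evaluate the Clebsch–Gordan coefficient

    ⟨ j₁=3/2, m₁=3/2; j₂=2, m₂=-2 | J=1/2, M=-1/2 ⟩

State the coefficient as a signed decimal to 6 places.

+√(2/5) ≈ +0.632456

√[2·3!0!1!/5! · 3!0!0!4!0!1!] = √(72/5)
  +(−1)^0/∏(0,3,0,0,0,1)! = 1/6  (running 1/6)
⟨..|..⟩ = √(72/5)·(1/6) = +0.632456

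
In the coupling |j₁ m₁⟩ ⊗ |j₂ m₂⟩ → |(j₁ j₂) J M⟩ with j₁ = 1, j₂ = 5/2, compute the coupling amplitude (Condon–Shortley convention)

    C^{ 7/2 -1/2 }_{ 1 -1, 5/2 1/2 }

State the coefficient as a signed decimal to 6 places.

+0.534522

j₁+j₂−J=0  J+j₁−j₂=2  J−j₁+j₂=5  j₁+j₂+J+1=8
(j₁±m₁, j₂±m₂, J±M) = (0,2,3,2,3,4)
P² = 1152/7
sum k=0..0:
  [0] +1/24 = 1/24
S = 1/24
C² = P²·S² = 2/7 ; C = +0.534522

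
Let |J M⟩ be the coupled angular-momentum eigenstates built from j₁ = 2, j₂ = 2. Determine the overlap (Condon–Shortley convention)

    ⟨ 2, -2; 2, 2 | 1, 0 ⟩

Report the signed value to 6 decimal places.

√[3·3!1!1!/6! · 0!4!4!0!1!1!] = √(72/5)
  +(−1)^3/∏(3,0,1,1,0,0)! = -1/6  (running -1/6)
⟨..|..⟩ = √(72/5)·(-1/6) = -0.632456

-0.632456  (= −√(2/5))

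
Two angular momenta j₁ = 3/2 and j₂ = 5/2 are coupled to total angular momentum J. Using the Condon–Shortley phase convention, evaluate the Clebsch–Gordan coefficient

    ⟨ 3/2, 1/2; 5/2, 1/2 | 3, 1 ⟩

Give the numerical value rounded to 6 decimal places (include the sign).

triangle: 1!×2!×4!/8! = 48/40320
(j±m)!: 2!×1!×3!×2!×4!×2! = 1152
prefactor² = (2J+1)×Δ×N² = 48/5
  k=0: +1/(0!×1!×1!×3!×1!×1!) = 1/6
  k=1: −1/(1!×0!×0!×2!×2!×2!) = -1/8
Σ = 1/24  ⇒  CG² = 48/5×1/24² = 1/60
CG = +√(1/60) = +0.129099

+0.129099  (= +√(1/60))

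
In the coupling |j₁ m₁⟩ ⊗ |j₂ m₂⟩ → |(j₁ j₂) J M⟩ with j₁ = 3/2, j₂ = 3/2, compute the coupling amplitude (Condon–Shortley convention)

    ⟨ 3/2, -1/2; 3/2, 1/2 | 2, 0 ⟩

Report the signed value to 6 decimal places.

triangle: 1!×2!×2!/6! = 4/720
(j±m)!: 1!×2!×2!×1!×2!×2! = 16
prefactor² = (2J+1)×Δ×N² = 4/9
  k=0: +1/(0!×1!×2!×2!×0!×0!) = 1/4
  k=1: −1/(1!×0!×1!×1!×1!×1!) = -1
Σ = -3/4  ⇒  CG² = 4/9×(-3/4)² = 1/4
CG = −√(1/4) = -0.500000

-0.500000  (= −√(1/4))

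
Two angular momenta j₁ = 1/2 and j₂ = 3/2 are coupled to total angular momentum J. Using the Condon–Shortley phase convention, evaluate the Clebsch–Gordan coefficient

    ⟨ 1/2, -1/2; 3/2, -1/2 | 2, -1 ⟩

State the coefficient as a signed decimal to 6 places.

+√(3/4) ≈ +0.866025

triangle: 0!·1!·3!/5! = 6/120
(j±m)!: 0!·1!·1!·2!·1!·3! = 12
prefactor² = (2J+1)·Δ·N² = 3
  k=0: +1/(0!·0!·1!·1!·0!·2!) = 1/2
Σ = 1/2  ⇒  CG² = 3·1/2² = 3/4
CG = +√(3/4) = +0.866025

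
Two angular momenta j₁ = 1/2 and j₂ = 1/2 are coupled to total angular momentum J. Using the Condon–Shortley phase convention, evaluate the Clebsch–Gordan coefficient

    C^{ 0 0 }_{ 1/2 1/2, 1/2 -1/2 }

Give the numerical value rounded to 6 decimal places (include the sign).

j₁+j₂−J=1  J+j₁−j₂=0  J−j₁+j₂=0  j₁+j₂+J+1=2
(j₁±m₁, j₂±m₂, J±M) = (1,0,0,1,0,0)
P² = 1/2
sum k=0..0:
  [0] +1/1 = 1
S = 1
C² = P²·S² = 1/2 ; C = +0.707107

+√(1/2) ≈ +0.707107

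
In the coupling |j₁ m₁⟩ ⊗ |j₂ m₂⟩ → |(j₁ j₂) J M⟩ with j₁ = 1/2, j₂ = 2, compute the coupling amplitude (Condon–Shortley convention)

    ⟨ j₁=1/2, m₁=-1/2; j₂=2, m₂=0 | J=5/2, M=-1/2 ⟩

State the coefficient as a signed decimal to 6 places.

√[6·0!1!4!/6! · 0!1!2!2!2!3!] = √(48/5)
  +(−1)^0/∏(0,0,1,2,0,2)! = 1/4  (running 1/4)
⟨..|..⟩ = √(48/5)·(1/4) = +0.774597

+0.774597  (= +√(3/5))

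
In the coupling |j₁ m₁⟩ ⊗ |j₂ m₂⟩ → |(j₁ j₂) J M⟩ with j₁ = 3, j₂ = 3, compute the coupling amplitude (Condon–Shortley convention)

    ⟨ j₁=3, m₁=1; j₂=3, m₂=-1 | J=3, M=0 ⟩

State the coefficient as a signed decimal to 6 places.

triangle: 3!*3!*3!/10! = 216/3628800
(j±m)!: 4!*2!*2!*4!*3!*3! = 82944
prefactor² = (2J+1)*Δ*N² = 864/25
  k=0: +1/(0!*3!*2!*2!*1!*1!) = 1/24
  k=1: −1/(1!*2!*1!*1!*2!*2!) = -1/8
  k=2: +1/(2!*1!*0!*0!*3!*3!) = 1/72
Σ = -5/72  ⇒  CG² = 864/25*(-5/72)² = 1/6
CG = −√(1/6) = -0.408248

-0.408248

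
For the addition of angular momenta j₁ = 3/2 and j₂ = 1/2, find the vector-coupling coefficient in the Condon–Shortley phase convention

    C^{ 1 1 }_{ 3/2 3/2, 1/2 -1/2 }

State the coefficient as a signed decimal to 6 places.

+0.866025  (= +√(3/4))

j₁+j₂−J=1  J+j₁−j₂=2  J−j₁+j₂=0  j₁+j₂+J+1=4
(j₁±m₁, j₂±m₂, J±M) = (3,0,0,1,2,0)
P² = 3
sum k=0..0:
  [0] +1/2 = 1/2
S = 1/2
C² = P²·S² = 3/4 ; C = +0.866025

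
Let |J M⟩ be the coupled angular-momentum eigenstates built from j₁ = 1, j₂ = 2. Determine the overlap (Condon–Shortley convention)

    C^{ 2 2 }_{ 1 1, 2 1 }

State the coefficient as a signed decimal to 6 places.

triangle: 1!×1!×3!/6! = 6/720
(j±m)!: 2!×0!×3!×1!×4!×0! = 288
prefactor² = (2J+1)×Δ×N² = 12
  k=0: +1/(0!×1!×0!×3!×1!×0!) = 1/6
Σ = 1/6  ⇒  CG² = 12×1/6² = 1/3
CG = +√(1/3) = +0.577350

+0.577350  (= +√(1/3))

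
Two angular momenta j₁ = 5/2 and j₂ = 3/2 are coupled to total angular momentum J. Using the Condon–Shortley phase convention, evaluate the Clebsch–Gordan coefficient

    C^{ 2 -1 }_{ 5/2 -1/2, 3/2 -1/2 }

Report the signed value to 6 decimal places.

−√(25/84) ≈ -0.545545

j₁+j₂−J=2  J+j₁−j₂=3  J−j₁+j₂=1  j₁+j₂+J+1=7
(j₁±m₁, j₂±m₂, J±M) = (2,3,1,2,1,3)
P² = 12/7
sum k=0..1:
  [0] +1/12 = 1/12
  [1] −1/2 = -1/2
S = -5/12
C² = P²·S² = 25/84 ; C = -0.545545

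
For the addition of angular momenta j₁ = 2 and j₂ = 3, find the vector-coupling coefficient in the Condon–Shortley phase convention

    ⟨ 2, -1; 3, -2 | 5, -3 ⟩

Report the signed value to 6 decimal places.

triangle: 0!·4!·6!/11! = 17280/39916800
(j±m)!: 1!·3!·1!·5!·2!·8! = 58060800
prefactor² = (2J+1)·Δ·N² = 276480
  k=0: +1/(0!·0!·3!·1!·1!·5!) = 1/720
Σ = 1/720  ⇒  CG² = 276480·1/720² = 8/15
CG = +√(8/15) = +0.730297

+√(8/15) ≈ +0.730297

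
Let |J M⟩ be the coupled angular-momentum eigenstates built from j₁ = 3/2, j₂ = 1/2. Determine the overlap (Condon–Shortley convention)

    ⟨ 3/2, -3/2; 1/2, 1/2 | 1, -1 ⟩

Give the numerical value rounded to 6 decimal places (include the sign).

-0.866025  (= −√(3/4))

j₁+j₂−J=1  J+j₁−j₂=2  J−j₁+j₂=0  j₁+j₂+J+1=4
(j₁±m₁, j₂±m₂, J±M) = (0,3,1,0,0,2)
P² = 3
sum k=1..1:
  [1] −1/2 = -1/2
S = -1/2
C² = P²·S² = 3/4 ; C = -0.866025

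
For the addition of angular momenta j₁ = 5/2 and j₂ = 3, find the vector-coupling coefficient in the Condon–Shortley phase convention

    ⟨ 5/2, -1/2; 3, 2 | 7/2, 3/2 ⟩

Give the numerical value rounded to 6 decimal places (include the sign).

+0.308607  (= +√(2/21))

j₁+j₂−J=2  J+j₁−j₂=3  J−j₁+j₂=4  j₁+j₂+J+1=10
(j₁±m₁, j₂±m₂, J±M) = (2,3,5,1,5,2)
P² = 1536/7
sum k=1..2:
  [1] −1/48 = -1/48
  [2] +1/24 = 1/24
S = 1/48
C² = P²·S² = 2/21 ; C = +0.308607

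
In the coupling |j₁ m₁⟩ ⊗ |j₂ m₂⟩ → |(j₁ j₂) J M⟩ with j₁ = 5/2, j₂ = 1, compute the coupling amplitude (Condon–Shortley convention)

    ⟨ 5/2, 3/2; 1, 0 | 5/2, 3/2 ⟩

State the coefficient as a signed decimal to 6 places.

+0.507093  (= +√(9/35))

√[6·1!4!1!/7! · 4!1!1!1!4!1!] = √(576/35)
  +(−1)^0/∏(0,1,1,1,3,0)! = 1/6  (running 1/6)
  +(−1)^1/∏(1,0,0,0,4,1)! = -1/24  (running 1/8)
⟨..|..⟩ = √(576/35)·(1/8) = +0.507093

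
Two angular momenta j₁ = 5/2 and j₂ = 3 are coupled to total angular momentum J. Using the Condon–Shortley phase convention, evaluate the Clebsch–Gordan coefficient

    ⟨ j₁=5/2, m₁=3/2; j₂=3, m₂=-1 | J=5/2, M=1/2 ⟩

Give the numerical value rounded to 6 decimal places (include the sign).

triangle: 3!×2!×3!/9! = 72/362880
(j±m)!: 4!×1!×2!×4!×3!×2! = 13824
prefactor² = (2J+1)×Δ×N² = 576/35
  k=0: +1/(0!×3!×1!×2!×1!×1!) = 1/12
  k=1: −1/(1!×2!×0!×1!×2!×2!) = -1/8
Σ = -1/24  ⇒  CG² = 576/35×(-1/24)² = 1/35
CG = −√(1/35) = -0.169031

-0.169031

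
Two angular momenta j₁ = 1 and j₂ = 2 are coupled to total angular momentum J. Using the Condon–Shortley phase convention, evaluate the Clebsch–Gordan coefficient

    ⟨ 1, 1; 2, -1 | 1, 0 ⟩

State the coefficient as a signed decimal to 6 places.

+0.547723

triangle: 2!*0!*2!/5! = 4/120
(j±m)!: 2!*0!*1!*3!*1!*1! = 12
prefactor² = (2J+1)*Δ*N² = 6/5
  k=0: +1/(0!*2!*0!*1!*0!*1!) = 1/2
Σ = 1/2  ⇒  CG² = 6/5*1/2² = 3/10
CG = +√(3/10) = +0.547723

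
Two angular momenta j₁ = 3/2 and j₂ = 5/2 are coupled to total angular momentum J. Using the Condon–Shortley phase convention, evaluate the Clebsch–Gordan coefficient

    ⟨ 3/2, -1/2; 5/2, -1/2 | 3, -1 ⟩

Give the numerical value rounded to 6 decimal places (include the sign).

-0.129099

j₁+j₂−J=1  J+j₁−j₂=2  J−j₁+j₂=4  j₁+j₂+J+1=8
(j₁±m₁, j₂±m₂, J±M) = (1,2,2,3,2,4)
P² = 48/5
sum k=0..1:
  [0] +1/8 = 1/8
  [1] −1/6 = -1/6
S = -1/24
C² = P²·S² = 1/60 ; C = -0.129099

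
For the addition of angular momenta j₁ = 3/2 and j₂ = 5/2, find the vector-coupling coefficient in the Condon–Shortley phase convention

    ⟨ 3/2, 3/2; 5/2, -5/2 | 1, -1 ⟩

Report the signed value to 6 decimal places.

+√(1/2) ≈ +0.707107

triangle: 3!*0!*2!/6! = 12/720
(j±m)!: 3!*0!*0!*5!*0!*2! = 1440
prefactor² = (2J+1)*Δ*N² = 72
  k=0: +1/(0!*3!*0!*0!*0!*2!) = 1/12
Σ = 1/12  ⇒  CG² = 72*1/12² = 1/2
CG = +√(1/2) = +0.707107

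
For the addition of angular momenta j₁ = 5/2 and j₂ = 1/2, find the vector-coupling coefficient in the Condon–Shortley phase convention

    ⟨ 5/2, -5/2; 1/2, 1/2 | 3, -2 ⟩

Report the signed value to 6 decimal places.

+0.408248  (= +√(1/6))

√[7·0!5!1!/7! · 0!5!1!0!1!5!] = √(2400)
  +(−1)^0/∏(0,0,5,1,0,0)! = 1/120  (running 1/120)
⟨..|..⟩ = √(2400)·(1/120) = +0.408248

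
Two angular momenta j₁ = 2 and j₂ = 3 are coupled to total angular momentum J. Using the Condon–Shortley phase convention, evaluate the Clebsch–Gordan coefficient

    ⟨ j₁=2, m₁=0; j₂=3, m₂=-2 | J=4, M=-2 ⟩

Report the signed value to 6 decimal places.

triangle: 1!·3!·5!/10! = 720/3628800
(j±m)!: 2!·2!·1!·5!·2!·6! = 691200
prefactor² = (2J+1)·Δ·N² = 8640/7
  k=0: +1/(0!·1!·2!·1!·1!·4!) = 1/48
  k=1: −1/(1!·0!·1!·0!·2!·5!) = -1/240
Σ = 1/60  ⇒  CG² = 8640/7·1/60² = 12/35
CG = +√(12/35) = +0.585540

+√(12/35) = +0.585540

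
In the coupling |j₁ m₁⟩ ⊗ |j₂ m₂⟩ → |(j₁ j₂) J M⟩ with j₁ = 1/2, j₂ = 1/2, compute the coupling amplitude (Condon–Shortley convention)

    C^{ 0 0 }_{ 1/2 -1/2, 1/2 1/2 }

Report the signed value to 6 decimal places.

-0.707107  (= −√(1/2))

triangle: 1!*0!*0!/2! = 1/2
(j±m)!: 0!*1!*1!*0!*0!*0! = 1
prefactor² = (2J+1)*Δ*N² = 1/2
  k=1: −1/(1!*0!*0!*0!*0!*0!) = -1
Σ = -1  ⇒  CG² = 1/2*(-1)² = 1/2
CG = −√(1/2) = -0.707107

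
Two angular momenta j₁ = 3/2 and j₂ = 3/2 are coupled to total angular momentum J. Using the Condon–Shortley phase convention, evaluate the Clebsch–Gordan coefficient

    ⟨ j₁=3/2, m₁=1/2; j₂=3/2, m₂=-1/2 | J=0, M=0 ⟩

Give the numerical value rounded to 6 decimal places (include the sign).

-0.500000  (= −√(1/4))

√[1·3!0!0!/4! · 2!1!1!2!0!0!] = √(1)
  +(−1)^1/∏(1,2,0,0,0,0)! = -1/2  (running -1/2)
⟨..|..⟩ = √(1)·(-1/2) = -0.500000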